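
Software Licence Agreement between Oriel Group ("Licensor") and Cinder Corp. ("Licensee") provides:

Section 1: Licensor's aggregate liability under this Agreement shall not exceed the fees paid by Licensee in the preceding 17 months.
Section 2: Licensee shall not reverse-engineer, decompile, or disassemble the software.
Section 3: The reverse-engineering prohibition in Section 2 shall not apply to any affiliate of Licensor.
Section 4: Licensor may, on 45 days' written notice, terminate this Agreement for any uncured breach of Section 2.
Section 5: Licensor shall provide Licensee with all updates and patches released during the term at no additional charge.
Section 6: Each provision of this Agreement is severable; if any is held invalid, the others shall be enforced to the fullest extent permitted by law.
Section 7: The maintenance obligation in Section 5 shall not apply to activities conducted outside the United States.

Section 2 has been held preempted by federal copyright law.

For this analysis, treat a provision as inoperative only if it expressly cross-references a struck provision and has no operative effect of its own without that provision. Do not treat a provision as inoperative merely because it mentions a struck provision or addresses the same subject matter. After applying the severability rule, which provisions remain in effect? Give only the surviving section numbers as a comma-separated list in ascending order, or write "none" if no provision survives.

1, 5, 6, 7

Section 2 is struck. The whole of Section 3 is the carve-out from the reverse-engineering prohibition, defined by reference to Section 2, so Section 3 cannot stand once Section 2 is removed. Section 4 merely fixes the termination right for breach of Section 2; with Section 2 gone it has nothing to operate on and falls away. Section 6 is a severability clause and preserves every provision that can still be given independent effect. The provisions still in force are Section 1, Section 5, Section 6, and Section 7.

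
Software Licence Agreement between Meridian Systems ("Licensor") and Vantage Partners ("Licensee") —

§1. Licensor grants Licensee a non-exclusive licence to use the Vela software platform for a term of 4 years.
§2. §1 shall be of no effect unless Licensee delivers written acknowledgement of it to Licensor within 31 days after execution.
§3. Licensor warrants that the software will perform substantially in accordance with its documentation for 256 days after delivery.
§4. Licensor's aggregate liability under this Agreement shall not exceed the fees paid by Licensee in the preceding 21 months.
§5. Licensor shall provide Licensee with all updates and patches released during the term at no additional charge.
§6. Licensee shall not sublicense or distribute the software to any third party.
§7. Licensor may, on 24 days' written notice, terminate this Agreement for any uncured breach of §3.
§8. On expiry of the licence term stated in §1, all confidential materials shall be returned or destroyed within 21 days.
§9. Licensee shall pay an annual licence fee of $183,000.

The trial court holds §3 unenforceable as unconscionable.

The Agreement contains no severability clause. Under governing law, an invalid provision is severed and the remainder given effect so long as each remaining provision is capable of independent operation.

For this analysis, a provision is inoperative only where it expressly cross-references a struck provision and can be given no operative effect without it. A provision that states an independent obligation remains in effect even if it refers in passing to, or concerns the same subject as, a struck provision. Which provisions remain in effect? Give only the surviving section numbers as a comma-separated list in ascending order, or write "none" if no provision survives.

§3 is struck. The only function of §7 is the termination right for breach of §3, so it cannot stand once §3 is removed. With no severability clause, the stated default rule severs what cannot stand and enforces each remaining provision that can operate on its own. That leaves §1, §2, §4, §5, §6, §8, and §9 in effect.

1, 2, 4, 5, 6, 8, 9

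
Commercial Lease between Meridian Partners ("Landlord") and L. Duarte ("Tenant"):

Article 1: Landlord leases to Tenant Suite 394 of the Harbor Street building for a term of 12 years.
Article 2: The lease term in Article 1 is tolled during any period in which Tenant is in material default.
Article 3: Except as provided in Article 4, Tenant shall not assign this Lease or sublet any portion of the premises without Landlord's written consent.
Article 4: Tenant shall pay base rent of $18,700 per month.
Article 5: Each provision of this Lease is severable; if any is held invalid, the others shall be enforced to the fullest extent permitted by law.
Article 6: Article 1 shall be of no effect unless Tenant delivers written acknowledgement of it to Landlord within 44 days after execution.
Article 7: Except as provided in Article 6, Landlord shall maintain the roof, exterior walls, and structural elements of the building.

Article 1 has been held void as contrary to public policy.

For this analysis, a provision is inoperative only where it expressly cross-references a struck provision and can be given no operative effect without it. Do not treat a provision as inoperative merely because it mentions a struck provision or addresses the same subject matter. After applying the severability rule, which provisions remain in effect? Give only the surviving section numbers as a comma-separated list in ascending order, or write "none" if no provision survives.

3, 4, 5, 7

Article 1 is struck. Article 2 has no operative effect of its own apart from Article 1 and is therefore inoperative. The only function of Article 6 is the acknowledgement condition for Article 1, so it cannot stand once Article 1 is removed. Although Article 7 refers to Article 6, its operative terms do not depend on Article 6, so it remains in effect. Article 5 is a severability clause and preserves every provision that can still be given independent effect. The provisions still in force are Article 3, Article 4, Article 5, and Article 7.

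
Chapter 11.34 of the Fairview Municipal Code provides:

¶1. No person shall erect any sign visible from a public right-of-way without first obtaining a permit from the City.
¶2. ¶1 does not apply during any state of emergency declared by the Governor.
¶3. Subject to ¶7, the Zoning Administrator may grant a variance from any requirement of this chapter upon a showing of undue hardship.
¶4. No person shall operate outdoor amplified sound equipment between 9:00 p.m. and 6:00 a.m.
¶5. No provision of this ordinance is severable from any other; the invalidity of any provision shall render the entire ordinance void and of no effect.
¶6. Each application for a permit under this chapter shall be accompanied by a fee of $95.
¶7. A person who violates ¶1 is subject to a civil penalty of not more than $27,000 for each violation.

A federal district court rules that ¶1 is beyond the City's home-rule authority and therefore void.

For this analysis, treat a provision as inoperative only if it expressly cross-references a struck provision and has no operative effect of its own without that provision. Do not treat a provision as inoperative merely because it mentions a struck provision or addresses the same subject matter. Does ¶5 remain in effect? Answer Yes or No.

No

¶1 is struck. ¶2 merely fixes the emergency suspension of ¶1; with ¶1 gone it has nothing to operate on and falls away. ¶7 operates only by reference to ¶1, so it falls with ¶1. ¶5 provides that the ordinance is not severable, so the invalidity of any one provision voids the entire ordinance. No provision of the ordinance survives. ¶5 is among the inoperative provisions, so the answer is no.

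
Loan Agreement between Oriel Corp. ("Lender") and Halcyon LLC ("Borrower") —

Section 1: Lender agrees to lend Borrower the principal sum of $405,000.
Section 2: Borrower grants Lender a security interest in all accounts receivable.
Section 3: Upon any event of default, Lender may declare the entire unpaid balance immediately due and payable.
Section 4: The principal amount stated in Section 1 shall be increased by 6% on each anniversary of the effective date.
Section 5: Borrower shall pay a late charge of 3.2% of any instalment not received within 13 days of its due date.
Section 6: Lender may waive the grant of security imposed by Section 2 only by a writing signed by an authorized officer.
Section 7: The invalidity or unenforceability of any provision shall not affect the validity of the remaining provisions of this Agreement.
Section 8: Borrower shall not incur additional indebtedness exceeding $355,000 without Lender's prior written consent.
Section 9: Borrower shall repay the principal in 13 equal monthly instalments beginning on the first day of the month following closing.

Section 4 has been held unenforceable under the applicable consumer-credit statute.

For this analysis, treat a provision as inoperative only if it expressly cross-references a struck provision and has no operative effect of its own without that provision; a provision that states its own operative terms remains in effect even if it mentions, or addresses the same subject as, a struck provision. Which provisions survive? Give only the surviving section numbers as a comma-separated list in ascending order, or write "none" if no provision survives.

1, 2, 3, 5, 6, 7, 8, 9

Section 4 is struck. Nothing else in the Agreement is defined by reference to Section 4. Section 7 is a severability clause and preserves every provision that can still be given independent effect. That leaves Section 1, Section 2, Section 3, Section 5, Section 6, Section 7, Section 8, and Section 9 in effect.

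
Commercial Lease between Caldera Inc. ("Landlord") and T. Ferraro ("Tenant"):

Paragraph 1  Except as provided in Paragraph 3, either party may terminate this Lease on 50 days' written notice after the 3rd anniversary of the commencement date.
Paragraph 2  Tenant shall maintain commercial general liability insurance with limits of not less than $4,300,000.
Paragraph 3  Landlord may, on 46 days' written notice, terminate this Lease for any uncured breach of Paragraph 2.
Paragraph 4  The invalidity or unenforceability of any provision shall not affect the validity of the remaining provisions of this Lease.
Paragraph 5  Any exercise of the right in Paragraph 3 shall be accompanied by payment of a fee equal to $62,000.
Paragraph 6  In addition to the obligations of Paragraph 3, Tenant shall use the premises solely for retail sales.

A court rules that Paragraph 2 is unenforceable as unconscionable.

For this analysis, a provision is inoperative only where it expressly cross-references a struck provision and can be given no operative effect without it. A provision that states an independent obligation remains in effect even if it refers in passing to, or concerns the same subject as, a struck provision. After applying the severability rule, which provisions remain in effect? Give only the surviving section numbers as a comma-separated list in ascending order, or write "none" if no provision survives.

1, 4, 6

Paragraph 2 is struck. Paragraph 3 merely fixes the termination right for breach of Paragraph 2; with Paragraph 2 gone it has nothing to operate on and falls away. Paragraph 5 merely fixes the exercise fee for Paragraph 3; with Paragraph 3 gone it has nothing to operate on and falls away. Although Paragraph 1 refers to Paragraph 3, its operative terms do not depend on Paragraph 3, so it remains in effect. Although Paragraph 6 refers to Paragraph 3, its operative terms do not depend on Paragraph 3, so it remains in effect. Under the severability clause in Paragraph 4, the remaining provisions continue in force. Paragraph 1, Paragraph 4, and Paragraph 6 remain in effect.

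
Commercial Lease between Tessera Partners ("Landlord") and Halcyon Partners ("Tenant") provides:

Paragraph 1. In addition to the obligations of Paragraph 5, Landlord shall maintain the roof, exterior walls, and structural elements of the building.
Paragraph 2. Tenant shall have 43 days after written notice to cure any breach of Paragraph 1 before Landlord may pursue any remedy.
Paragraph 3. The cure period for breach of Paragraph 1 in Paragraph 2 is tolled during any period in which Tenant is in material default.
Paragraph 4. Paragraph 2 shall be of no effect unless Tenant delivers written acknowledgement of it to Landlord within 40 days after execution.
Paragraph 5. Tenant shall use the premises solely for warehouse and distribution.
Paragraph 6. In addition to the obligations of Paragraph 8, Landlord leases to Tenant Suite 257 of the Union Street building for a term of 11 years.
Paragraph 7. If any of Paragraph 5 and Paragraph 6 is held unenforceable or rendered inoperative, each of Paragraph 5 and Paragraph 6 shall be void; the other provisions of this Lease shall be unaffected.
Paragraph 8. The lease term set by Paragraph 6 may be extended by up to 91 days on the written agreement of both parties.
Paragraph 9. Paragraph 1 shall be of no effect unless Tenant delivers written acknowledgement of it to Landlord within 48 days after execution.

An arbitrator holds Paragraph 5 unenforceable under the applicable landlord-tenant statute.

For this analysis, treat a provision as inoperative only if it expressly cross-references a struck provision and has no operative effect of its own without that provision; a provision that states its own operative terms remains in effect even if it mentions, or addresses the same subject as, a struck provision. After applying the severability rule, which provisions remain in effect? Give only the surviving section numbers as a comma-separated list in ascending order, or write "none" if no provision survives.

1, 2, 3, 4, 7, 9

Paragraph 5 is struck. Paragraph 1 mentions Paragraph 5 but its own obligation stands independently of Paragraph 5, so Paragraph 1 is not affected. No other provision's operative terms depend on Paragraph 5. Paragraph 7 declares Paragraph 5 and Paragraph 6 mutually dependent; since one of them has fallen, all of them are of no effect. That brings down Paragraph 6 as well. Paragraph 8 in turn depends solely on a provision now struck and likewise falls. The remainder continues in force under Paragraph 7. Paragraph 1, Paragraph 2, Paragraph 3, Paragraph 4, Paragraph 7, and Paragraph 9 remain in effect.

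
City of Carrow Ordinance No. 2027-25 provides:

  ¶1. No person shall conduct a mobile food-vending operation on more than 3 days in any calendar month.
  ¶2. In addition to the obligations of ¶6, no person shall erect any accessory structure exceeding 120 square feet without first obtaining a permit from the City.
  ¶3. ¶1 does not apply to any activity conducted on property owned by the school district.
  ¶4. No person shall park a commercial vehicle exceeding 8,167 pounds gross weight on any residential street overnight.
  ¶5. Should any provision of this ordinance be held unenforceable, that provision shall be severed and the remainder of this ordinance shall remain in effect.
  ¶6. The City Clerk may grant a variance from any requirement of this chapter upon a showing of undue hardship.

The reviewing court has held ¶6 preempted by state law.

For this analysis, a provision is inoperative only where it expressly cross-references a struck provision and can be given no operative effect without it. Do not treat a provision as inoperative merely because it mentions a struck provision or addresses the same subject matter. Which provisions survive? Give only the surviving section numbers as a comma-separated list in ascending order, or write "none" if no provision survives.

¶6 is struck. ¶2 mentions ¶6 but its own obligation stands independently of ¶6, so ¶2 is not affected. Nothing else in the ordinance is defined by reference to ¶6. ¶5 is a severability clause and preserves every provision that can still be given independent effect. ¶1, ¶2, ¶3, ¶4, and ¶5 remain in effect.

1, 2, 3, 4, 5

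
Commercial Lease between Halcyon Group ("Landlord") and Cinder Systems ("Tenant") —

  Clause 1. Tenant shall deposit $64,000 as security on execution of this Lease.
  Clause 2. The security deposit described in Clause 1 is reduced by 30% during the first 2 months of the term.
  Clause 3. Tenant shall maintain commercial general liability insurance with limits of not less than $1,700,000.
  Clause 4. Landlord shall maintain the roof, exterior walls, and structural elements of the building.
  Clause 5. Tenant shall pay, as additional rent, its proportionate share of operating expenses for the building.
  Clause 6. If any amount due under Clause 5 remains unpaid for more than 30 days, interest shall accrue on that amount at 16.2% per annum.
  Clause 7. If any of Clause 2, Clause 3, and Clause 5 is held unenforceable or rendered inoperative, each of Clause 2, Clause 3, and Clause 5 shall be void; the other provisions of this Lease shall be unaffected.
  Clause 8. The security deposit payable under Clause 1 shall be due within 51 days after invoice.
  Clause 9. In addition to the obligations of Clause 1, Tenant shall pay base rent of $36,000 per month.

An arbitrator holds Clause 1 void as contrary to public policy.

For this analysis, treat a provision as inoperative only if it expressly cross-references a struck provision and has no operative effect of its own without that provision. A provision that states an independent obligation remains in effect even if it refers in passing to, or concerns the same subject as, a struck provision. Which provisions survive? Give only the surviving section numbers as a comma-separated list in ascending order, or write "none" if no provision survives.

4, 7, 9

Clause 1 is struck. The whole of Clause 2 is the introductory reduction to the security deposit, defined by reference to Clause 1, so Clause 2 cannot stand once Clause 1 is removed. Clause 8 does nothing except set the payment deadline for the security deposit by reference to Clause 1; with Clause 1 gone it has no independent effect and is inoperative. Although Clause 9 refers to Clause 1, its operative terms do not depend on Clause 1, so it remains in effect. Clause 7 declares Clause 2, Clause 3, and Clause 5 mutually dependent; since one of them has fallen, all of them are of no effect. That brings down Clause 3 and Clause 5 as well. Clause 6 in turn depends solely on a provision now struck and likewise falls. The remainder continues in force under Clause 7. The provisions still in force are Clause 4, Clause 7, and Clause 9.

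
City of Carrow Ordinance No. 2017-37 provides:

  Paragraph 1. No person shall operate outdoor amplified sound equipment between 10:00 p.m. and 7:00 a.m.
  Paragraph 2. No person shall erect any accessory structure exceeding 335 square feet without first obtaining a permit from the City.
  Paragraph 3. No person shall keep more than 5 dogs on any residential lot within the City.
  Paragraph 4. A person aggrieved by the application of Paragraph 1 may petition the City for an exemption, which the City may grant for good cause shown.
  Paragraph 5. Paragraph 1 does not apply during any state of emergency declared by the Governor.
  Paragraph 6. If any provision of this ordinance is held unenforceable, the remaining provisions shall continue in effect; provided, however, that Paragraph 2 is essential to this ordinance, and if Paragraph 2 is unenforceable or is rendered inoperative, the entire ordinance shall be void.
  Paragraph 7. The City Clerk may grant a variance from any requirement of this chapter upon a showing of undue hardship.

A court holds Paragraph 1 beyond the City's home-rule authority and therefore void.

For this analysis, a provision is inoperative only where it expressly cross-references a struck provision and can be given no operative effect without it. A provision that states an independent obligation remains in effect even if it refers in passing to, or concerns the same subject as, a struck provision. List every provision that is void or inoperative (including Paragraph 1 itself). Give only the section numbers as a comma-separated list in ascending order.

Paragraph 1 is struck. Paragraph 4 has no operative effect of its own apart from Paragraph 1 and is therefore inoperative. Paragraph 5 has no operative effect of its own apart from Paragraph 1 and is therefore inoperative. Paragraph 6 makes Paragraph 2 an essential term, but Paragraph 2 is unaffected, so the severability proviso in Paragraph 6 preserves the remaining provisions. The provisions still in force are Paragraph 2, Paragraph 3, Paragraph 6, and Paragraph 7.

1, 4, 5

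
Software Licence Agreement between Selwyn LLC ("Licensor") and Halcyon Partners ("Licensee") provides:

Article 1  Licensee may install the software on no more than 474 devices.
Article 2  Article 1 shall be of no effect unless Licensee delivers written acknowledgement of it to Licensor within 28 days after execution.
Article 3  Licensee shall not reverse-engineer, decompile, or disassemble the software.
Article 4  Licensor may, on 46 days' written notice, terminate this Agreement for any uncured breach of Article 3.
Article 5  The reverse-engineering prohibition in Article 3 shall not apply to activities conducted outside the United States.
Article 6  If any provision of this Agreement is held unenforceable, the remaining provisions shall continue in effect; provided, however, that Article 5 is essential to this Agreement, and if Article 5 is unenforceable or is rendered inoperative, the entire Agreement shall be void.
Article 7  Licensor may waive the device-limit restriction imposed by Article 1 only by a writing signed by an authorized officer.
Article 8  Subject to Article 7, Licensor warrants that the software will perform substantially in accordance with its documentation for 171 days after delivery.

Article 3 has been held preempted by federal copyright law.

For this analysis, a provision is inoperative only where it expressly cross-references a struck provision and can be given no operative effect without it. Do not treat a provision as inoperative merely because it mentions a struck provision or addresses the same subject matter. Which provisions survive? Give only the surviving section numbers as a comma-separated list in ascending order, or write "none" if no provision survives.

Article 3 is struck. Article 4 merely fixes the termination right for breach of Article 3; with Article 3 gone it has nothing to operate on and falls away. Article 5 operates only by reference to Article 3, so it falls with Article 3. Article 6 makes Article 5 an essential term, and Article 5 has been rendered inoperative by the cascade; under Article 6, the entire Agreement is therefore void. No provision of the Agreement survives.

none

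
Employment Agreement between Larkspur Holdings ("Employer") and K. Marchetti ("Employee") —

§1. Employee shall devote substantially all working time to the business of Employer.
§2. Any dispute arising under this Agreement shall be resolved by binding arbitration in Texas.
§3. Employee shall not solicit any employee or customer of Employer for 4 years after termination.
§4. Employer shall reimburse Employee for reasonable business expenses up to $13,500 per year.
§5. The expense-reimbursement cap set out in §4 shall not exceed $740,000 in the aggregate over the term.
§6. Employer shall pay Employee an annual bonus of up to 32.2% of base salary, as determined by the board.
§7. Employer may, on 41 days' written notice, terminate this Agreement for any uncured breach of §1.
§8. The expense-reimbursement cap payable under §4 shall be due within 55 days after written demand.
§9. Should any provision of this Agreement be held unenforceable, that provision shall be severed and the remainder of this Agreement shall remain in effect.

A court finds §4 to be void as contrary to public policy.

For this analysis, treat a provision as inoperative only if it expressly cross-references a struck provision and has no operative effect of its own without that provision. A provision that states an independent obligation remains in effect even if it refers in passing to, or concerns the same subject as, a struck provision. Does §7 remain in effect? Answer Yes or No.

§4 is struck. §5 operates only by reference to §4, so it falls with §4. §8 operates only by reference to §4, so it falls with §4. Under the severability clause in §9, the remaining provisions continue in force. That leaves §1, §2, §3, §6, §7, and §9 in effect. §7 is among the surviving provisions, so the answer is yes.

Yes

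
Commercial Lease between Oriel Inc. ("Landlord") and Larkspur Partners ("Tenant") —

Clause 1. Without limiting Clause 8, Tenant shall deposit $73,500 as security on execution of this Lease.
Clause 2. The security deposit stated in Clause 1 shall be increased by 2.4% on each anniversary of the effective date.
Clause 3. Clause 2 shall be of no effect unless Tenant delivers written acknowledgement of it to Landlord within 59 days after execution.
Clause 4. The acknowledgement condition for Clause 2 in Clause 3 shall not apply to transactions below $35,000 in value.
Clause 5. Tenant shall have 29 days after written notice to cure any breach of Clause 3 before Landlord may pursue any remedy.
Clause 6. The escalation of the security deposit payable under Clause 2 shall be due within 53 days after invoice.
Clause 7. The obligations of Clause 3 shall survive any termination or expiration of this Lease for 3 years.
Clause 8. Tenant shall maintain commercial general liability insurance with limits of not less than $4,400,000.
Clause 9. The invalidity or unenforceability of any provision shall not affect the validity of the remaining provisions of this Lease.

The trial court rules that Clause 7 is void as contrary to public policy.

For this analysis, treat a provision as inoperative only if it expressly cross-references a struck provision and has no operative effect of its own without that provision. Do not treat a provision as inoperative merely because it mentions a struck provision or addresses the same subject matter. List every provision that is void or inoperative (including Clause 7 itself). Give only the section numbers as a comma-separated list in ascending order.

7

Clause 7 is struck. Nothing else in the Lease is defined by reference to Clause 7. Under the severability clause in Clause 9, the remaining provisions continue in force. The provisions still in force are Clause 1, Clause 2, Clause 3, Clause 4, Clause 5, Clause 6, Clause 8, and Clause 9.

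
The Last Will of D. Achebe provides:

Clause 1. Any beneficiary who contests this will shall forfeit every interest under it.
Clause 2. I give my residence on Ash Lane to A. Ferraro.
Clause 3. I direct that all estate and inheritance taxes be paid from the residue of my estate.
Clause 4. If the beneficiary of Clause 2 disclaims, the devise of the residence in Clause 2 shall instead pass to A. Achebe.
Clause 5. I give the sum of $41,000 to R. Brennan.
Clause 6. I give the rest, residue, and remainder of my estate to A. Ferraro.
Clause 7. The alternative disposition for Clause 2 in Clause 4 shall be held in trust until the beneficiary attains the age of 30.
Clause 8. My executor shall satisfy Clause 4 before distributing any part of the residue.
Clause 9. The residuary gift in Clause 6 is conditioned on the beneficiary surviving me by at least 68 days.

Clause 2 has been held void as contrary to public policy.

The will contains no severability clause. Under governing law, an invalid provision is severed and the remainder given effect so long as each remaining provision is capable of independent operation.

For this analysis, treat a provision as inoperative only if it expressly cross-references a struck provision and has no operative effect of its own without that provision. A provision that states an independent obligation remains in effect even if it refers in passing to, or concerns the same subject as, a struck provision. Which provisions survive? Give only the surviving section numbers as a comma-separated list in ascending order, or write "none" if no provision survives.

1, 3, 5, 6, 9

Clause 2 is struck. Clause 4 operates only by reference to Clause 2, so it falls with Clause 2. Clause 7 merely fixes the trust for Clause 4; with Clause 4 gone it has nothing to operate on and falls away. Clause 8 has no operative effect of its own apart from Clause 4 and is therefore inoperative. Under the stated default rule, only provisions that cannot operate independently fall away; the rest are enforced. Clause 1, Clause 3, Clause 5, Clause 6, and Clause 9 remain in effect.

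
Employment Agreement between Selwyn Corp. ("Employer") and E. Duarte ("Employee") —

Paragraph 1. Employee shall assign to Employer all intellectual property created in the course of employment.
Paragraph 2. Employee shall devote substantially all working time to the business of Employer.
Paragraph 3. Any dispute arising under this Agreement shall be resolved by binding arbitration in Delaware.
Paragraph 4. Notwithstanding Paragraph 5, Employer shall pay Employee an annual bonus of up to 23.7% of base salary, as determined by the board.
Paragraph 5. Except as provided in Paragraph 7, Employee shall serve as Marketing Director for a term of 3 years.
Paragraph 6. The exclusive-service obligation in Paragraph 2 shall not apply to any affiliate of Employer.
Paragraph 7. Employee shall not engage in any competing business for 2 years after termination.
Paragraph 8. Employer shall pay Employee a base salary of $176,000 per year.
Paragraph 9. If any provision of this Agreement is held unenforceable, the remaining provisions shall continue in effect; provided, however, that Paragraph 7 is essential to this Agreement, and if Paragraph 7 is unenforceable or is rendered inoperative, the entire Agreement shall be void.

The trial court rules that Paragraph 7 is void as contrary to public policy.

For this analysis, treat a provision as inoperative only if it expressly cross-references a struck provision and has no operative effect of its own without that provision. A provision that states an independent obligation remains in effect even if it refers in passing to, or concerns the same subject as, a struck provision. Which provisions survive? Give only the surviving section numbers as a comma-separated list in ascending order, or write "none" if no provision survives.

Paragraph 7 is struck. Nothing else in the Agreement is defined by reference to Paragraph 7. Paragraph 9 makes Paragraph 7 an essential term, and Paragraph 7 is the provision held invalid; under Paragraph 9, the entire Agreement is therefore void. No provision of the Agreement survives.

none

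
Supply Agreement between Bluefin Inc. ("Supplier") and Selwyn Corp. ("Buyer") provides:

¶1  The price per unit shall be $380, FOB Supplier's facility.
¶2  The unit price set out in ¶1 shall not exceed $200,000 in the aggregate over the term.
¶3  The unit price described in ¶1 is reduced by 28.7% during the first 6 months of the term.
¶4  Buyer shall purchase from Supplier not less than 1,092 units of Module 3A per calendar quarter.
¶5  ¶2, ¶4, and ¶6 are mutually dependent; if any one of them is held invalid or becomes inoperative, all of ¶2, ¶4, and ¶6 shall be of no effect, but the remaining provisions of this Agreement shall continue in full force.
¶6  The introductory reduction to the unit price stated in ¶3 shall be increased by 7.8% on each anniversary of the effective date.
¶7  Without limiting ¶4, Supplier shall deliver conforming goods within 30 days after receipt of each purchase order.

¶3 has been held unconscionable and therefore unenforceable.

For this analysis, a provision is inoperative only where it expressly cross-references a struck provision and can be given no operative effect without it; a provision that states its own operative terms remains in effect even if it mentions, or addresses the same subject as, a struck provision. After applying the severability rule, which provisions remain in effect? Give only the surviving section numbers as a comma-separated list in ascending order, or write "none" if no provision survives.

1, 5, 7

¶3 is struck. The whole of ¶6 is the escalation of the introductory reduction to the unit price, defined by reference to ¶3, so ¶6 cannot stand once ¶3 is removed. ¶7 mentions ¶4 but its own obligation stands independently of ¶4, so ¶7 is not affected. ¶5 declares ¶2, ¶4, and ¶6 mutually dependent; since one of them has fallen, all of them are of no effect. That brings down ¶2 and ¶4 as well. The remainder continues in force under ¶5. That leaves ¶1, ¶5, and ¶7 in effect.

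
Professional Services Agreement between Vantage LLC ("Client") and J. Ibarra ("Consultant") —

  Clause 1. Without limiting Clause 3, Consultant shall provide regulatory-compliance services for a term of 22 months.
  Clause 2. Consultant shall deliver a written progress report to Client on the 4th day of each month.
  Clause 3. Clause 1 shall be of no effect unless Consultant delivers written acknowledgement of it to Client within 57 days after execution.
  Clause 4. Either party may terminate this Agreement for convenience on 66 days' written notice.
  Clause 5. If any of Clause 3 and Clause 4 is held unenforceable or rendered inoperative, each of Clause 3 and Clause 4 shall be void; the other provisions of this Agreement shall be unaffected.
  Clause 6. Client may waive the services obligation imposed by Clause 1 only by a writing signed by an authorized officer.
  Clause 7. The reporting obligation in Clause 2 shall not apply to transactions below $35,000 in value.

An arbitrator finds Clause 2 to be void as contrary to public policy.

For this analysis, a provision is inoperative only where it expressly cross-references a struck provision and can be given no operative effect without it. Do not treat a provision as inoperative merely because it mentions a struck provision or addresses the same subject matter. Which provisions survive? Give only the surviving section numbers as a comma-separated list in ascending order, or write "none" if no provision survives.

Clause 2 is struck. Clause 7 operates only by reference to Clause 2, so it falls with Clause 2. Clause 5 ties Clause 3 and Clause 4 together, but none of those is affected here; the remaining provisions continue in force under Clause 5. Clause 1, Clause 3, Clause 4, Clause 5, and Clause 6 remain in effect.

1, 3, 4, 5, 6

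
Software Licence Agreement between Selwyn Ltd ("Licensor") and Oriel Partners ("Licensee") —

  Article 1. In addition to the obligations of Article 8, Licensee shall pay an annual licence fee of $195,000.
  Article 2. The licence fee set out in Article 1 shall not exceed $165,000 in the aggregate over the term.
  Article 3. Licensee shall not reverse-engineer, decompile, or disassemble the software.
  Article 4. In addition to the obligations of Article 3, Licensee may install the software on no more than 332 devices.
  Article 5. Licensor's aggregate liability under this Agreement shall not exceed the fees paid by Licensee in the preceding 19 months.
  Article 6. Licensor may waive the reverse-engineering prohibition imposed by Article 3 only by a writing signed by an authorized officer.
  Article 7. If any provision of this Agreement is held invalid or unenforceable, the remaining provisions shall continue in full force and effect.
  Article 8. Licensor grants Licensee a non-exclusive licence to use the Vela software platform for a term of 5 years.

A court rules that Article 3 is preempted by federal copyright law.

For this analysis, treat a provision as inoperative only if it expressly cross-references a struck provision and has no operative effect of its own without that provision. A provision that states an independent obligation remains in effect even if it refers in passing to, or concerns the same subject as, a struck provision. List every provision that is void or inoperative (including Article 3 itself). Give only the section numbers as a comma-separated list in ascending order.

Article 3 is struck. Article 6 has no operative effect of its own apart from Article 3 and is therefore inoperative. Although Article 4 refers to Article 3, its operative terms do not depend on Article 3, so it remains in effect. Article 7 is a severability clause and preserves every provision that can still be given independent effect. Article 1, Article 2, Article 4, Article 5, Article 7, and Article 8 remain in effect.

3, 6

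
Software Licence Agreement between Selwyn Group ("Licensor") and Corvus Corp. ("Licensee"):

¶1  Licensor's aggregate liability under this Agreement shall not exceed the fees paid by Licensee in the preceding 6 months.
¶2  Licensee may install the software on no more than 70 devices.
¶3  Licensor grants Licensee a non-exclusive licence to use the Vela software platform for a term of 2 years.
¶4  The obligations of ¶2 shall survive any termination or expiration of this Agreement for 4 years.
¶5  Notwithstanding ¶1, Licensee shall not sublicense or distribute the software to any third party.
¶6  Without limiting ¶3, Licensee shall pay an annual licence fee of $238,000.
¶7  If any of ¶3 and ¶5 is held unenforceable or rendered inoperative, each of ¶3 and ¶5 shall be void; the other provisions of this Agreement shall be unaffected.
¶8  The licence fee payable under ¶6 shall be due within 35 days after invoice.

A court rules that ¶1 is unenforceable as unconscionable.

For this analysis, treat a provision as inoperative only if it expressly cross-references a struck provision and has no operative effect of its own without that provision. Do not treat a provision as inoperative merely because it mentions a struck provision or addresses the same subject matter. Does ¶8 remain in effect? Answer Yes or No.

¶1 is struck. Although ¶5 refers to ¶1, its operative terms do not depend on ¶1, so it remains in effect. Nothing else in the Agreement is defined by reference to ¶1. ¶7 ties ¶3 and ¶5 together, but none of those is affected here; the remaining provisions continue in force under ¶7. That leaves ¶2, ¶3, ¶4, ¶5, ¶6, ¶7, and ¶8 in effect. ¶8 is among the surviving provisions, so the answer is yes.

Yes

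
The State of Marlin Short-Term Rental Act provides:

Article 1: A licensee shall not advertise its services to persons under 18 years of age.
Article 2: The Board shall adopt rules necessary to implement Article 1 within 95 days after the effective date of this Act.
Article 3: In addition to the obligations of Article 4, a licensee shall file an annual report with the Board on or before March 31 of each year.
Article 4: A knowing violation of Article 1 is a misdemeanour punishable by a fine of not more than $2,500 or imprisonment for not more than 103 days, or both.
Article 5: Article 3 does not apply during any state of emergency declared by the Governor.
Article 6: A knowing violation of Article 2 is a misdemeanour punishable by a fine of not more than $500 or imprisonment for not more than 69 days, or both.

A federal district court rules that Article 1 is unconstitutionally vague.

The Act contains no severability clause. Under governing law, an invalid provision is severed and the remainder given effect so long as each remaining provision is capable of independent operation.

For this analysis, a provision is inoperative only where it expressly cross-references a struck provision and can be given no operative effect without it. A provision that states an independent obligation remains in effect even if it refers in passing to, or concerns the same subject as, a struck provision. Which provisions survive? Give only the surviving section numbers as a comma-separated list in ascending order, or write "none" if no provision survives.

Article 1 is struck. Article 2 merely fixes the rulemaking mandate for Article 1; with Article 1 gone it has nothing to operate on and falls away. The only function of Article 4 is the criminal penalty for violating Article 1, so it cannot stand once Article 1 is removed. Article 6 merely fixes the criminal penalty for violating Article 2; with Article 2 gone it has nothing to operate on and falls away. Although Article 3 refers to Article 4, its operative terms do not depend on Article 4, so it remains in effect. Under the stated default rule, only provisions that cannot operate independently fall away; the rest are enforced. That leaves Article 3 and Article 5 in effect.

3, 5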